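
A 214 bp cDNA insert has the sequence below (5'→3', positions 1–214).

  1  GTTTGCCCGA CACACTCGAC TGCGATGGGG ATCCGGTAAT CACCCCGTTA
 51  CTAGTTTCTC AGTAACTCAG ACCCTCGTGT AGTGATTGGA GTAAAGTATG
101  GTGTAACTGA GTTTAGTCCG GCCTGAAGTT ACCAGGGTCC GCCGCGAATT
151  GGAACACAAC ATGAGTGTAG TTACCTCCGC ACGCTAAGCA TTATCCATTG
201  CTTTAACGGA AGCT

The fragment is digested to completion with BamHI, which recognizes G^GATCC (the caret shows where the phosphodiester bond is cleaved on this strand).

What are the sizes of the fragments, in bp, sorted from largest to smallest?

The BamHI site (GGATCC) starts at position 29.
BamHI cuts after the first base of each site, so after position 29.
Linear molecule, 1 cut → 2 fragments:
  1–29 → 29 bp
  30–214 → 185 bp
Sorted largest to smallest: 185, 29 bp.

185, 29 bp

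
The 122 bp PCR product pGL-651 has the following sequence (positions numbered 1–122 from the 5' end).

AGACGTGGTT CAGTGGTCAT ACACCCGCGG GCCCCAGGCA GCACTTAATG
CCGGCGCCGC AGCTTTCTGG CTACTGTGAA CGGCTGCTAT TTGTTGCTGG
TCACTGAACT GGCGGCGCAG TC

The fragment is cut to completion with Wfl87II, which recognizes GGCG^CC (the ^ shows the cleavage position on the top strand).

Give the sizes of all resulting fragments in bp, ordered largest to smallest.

66, 56 bp

The Wfl87II site (GGCGCC) starts at position 53.
Wfl87II cuts after base 4 of each site, so after position 56.
Linear molecule, 1 cut → 2 fragments:
  1–56 → 56 bp
  57–122 → 66 bp
Sorted largest to smallest: 66, 56 bp.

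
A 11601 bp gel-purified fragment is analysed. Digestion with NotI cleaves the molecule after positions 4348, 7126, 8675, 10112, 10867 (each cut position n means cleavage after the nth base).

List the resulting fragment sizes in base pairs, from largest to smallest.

Linear molecule, 5 cuts → 6 fragments:
  4348 − 0 = 4348 bp
  7126 − 4348 = 2778 bp
  8675 − 7126 = 1549 bp
  10112 − 8675 = 1437 bp
  10867 − 10112 = 755 bp
  11601 − 10867 = 734 bp
Sorted largest to smallest: 4348, 2778, 1549, 1437, 755, 734 bp.

4348, 2778, 1549, 1437, 755, 734 bp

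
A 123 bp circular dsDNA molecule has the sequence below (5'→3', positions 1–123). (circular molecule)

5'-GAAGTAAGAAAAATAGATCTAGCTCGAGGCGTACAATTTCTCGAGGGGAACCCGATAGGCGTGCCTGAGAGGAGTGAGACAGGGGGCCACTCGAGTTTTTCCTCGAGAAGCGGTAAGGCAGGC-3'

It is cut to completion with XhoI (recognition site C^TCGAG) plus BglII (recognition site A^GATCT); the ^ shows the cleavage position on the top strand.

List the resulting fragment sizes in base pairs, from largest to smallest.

50, 36, 17, 12, 8 bp

XhoI sites (CTCGAG) start at positions 23, 40, 90, 102.
XhoI cuts after the first base of each site, so after positions 23, 40, 90, 102.
The BglII site (AGATCT) starts at position 15.
BglII cuts after the first base of each site, so after position 15.
Combined cut positions: 15, 23, 40, 90, 102.
Circular molecule, 5 cuts → 5 fragments:
  16–23 → 8 bp
  24–40 → 17 bp
  41–90 → 50 bp
  91–102 → 12 bp
  103–123 then 1–15 → 21 + 15 = 36 bp
Sorted largest to smallest: 50, 36, 17, 12, 8 bp.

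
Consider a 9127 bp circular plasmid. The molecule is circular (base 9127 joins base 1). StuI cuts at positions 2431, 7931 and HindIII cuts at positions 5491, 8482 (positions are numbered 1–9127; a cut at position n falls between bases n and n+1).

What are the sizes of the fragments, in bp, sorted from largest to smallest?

3076, 3060, 2440, 551 bp

Combined cut positions (sorted): 2431, 5491, 7931, 8482.
Circular molecule, 4 cuts → 4 fragments:
  5491 − 2431 = 3060 bp
  7931 − 5491 = 2440 bp
  8482 − 7931 = 551 bp
  wrap: 9127 − 8482 + 2431 = 3076 bp
Sorted largest to smallest: 3076, 3060, 2440, 551 bp.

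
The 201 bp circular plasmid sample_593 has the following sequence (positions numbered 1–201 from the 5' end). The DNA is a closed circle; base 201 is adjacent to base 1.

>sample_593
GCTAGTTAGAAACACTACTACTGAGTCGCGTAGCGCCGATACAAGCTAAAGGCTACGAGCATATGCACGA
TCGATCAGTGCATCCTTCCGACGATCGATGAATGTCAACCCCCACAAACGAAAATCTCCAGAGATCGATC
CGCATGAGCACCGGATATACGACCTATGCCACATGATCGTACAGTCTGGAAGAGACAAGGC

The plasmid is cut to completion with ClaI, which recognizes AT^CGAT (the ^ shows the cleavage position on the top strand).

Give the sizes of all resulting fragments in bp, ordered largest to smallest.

ClaI sites (ATCGAT) start at positions 70, 94, 134.
ClaI cuts after base 2 of each site, so after positions 71, 95, 135.
Circular molecule, 3 cuts → 3 fragments:
  72–95 → 24 bp
  96–135 → 40 bp
  136–201 then 1–71 → 66 + 71 = 137 bp
Sorted largest to smallest: 137, 40, 24 bp.

137, 40, 24 bp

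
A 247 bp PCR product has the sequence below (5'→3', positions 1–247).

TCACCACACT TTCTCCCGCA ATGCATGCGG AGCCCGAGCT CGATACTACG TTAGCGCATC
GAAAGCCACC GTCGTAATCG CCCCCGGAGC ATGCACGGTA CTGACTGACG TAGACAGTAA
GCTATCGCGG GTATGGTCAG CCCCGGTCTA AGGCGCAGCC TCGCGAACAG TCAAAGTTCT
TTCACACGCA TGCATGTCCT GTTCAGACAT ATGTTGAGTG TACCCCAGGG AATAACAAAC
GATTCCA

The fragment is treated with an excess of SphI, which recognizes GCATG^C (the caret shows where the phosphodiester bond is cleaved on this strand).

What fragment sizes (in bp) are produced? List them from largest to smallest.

99, 66, 55, 27 bp

SphI sites (GCATGC) start at positions 23, 89, 188.
SphI cuts after base 5 of each site (before the last base), so after positions 27, 93, 192.
Linear molecule, 3 cuts → 4 fragments:
  1–27 → 27 bp
  28–93 → 66 bp
  94–192 → 99 bp
  193–247 → 55 bp
Sorted largest to smallest: 99, 66, 55, 27 bp.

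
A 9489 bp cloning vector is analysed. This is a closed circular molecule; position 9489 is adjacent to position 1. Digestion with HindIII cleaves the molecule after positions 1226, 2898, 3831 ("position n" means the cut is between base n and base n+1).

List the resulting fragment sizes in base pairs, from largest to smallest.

Circular molecule, 3 cuts → 3 fragments:
  2898 − 1226 = 1672 bp
  3831 − 2898 = 933 bp
  wrap: 9489 − 3831 + 1226 = 6884 bp
Sorted largest to smallest: 6884, 1672, 933 bp.

6884, 1672, 933 bp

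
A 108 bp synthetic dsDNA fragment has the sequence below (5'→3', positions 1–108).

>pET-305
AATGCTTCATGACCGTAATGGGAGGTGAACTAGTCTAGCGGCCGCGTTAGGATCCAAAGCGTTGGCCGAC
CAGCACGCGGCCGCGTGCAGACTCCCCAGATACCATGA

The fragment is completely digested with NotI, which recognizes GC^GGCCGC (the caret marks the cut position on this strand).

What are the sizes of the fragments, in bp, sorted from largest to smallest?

NotI sites (GCGGCCGC) start at positions 38, 77.
NotI cuts after base 2 of each site, so after positions 39, 78.
Linear molecule, 2 cuts → 3 fragments:
  1–39 → 39 bp
  40–78 → 39 bp
  79–108 → 30 bp
Sorted largest to smallest: 39, 39, 30 bp.

39, 39, 30 bp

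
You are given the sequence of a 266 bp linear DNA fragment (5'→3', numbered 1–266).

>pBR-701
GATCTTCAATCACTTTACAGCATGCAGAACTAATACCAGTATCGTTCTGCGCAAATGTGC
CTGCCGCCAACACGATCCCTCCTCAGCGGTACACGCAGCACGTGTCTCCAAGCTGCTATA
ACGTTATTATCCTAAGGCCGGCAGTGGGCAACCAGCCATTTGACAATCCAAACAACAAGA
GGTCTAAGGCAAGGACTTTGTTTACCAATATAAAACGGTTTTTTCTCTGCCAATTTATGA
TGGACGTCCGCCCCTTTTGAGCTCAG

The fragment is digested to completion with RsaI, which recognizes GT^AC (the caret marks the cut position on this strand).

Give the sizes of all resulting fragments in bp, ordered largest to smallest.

The RsaI site (GTAC) starts at position 89.
RsaI cuts after base 2 of each site, so after position 90.
Linear molecule, 1 cut → 2 fragments:
  1–90 → 90 bp
  91–266 → 176 bp
Sorted largest to smallest: 176, 90 bp.

176, 90 bp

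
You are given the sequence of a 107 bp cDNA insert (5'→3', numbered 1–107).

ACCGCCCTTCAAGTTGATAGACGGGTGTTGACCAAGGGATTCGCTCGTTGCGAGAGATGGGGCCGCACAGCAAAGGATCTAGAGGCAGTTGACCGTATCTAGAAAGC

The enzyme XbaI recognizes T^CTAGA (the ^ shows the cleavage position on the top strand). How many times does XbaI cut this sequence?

TCTAGA occurs starting at positions 78, 98.
XbaI cuts at 2 sites.

2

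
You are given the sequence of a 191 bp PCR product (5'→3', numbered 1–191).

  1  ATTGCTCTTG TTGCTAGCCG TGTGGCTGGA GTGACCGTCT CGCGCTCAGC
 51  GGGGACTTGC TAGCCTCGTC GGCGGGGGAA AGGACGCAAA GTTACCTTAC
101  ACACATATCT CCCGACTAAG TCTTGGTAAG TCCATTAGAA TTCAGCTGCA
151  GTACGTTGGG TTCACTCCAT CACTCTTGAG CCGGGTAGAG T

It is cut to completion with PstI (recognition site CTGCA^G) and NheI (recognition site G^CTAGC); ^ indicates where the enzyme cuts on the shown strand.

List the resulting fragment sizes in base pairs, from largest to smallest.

91, 46, 41, 13 bp

The PstI site (CTGCAG) starts at position 146.
PstI cuts after base 5 of each site (before the last base), so after position 150.
NheI sites (GCTAGC) start at positions 13, 59.
NheI cuts after the first base of each site, so after positions 13, 59.
Combined cut positions: 13, 59, 150.
Linear molecule, 3 cuts → 4 fragments:
  1–13 → 13 bp
  14–59 → 46 bp
  60–150 → 91 bp
  151–191 → 41 bp
Sorted largest to smallest: 91, 46, 41, 13 bp.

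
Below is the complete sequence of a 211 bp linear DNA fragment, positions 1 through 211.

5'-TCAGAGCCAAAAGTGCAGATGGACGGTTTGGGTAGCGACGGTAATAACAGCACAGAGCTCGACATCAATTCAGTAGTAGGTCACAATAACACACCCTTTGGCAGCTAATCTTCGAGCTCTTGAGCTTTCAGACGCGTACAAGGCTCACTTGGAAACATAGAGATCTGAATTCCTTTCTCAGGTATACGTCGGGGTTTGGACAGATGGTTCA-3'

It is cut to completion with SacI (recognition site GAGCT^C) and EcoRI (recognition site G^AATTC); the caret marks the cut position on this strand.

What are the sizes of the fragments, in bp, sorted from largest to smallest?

SacI sites (GAGCTC) start at positions 55, 114.
SacI cuts after base 5 of each site (before the last base), so after positions 59, 118.
The EcoRI site (GAATTC) starts at position 167.
EcoRI cuts after the first base of each site, so after position 167.
Combined cut positions: 59, 118, 167.
Linear molecule, 3 cuts → 4 fragments:
  1–59 → 59 bp
  60–118 → 59 bp
  119–167 → 49 bp
  168–211 → 44 bp
Sorted largest to smallest: 59, 59, 49, 44 bp.

59, 59, 49, 44 bp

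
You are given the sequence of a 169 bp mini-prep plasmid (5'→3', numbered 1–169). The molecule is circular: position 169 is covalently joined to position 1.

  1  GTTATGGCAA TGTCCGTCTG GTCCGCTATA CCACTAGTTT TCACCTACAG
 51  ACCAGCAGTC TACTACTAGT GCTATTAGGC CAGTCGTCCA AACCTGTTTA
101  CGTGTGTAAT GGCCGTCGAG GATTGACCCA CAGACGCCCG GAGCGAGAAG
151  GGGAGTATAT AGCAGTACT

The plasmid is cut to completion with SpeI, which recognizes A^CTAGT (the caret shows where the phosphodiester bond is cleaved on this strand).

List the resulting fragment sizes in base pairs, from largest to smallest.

137, 32 bp

SpeI sites (ACTAGT) start at positions 33, 65.
SpeI cuts after the first base of each site, so after positions 33, 65.
Circular molecule, 2 cuts → 2 fragments:
  34–65 → 32 bp
  66–169 then 1–33 → 104 + 33 = 137 bp
Sorted largest to smallest: 137, 32 bp.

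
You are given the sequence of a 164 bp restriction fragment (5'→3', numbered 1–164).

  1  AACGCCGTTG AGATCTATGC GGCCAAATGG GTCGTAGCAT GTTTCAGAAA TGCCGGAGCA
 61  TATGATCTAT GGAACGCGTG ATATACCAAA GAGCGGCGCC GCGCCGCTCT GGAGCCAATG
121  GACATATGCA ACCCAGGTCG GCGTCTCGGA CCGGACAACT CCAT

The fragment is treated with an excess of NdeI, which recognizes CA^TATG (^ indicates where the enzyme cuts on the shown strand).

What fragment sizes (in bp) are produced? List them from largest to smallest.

NdeI sites (CATATG) start at positions 59, 123.
NdeI cuts after base 2 of each site, so after positions 60, 124.
Linear molecule, 2 cuts → 3 fragments:
  1–60 → 60 bp
  61–124 → 64 bp
  125–164 → 40 bp
Sorted largest to smallest: 64, 60, 40 bp.

64, 60, 40 bp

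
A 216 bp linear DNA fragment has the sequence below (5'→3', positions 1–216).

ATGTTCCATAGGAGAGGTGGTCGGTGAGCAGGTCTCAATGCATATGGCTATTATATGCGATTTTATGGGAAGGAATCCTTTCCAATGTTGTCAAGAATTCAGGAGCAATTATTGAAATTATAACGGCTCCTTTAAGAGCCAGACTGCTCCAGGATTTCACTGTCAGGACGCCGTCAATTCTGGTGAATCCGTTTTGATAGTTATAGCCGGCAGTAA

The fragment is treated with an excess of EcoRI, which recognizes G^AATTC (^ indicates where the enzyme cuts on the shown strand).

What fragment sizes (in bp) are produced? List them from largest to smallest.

121, 95 bp

The EcoRI site (GAATTC) starts at position 95.
EcoRI cuts after the first base of each site, so after position 95.
Linear molecule, 1 cut → 2 fragments:
  1–95 → 95 bp
  96–216 → 121 bp
Sorted largest to smallest: 121, 95 bp.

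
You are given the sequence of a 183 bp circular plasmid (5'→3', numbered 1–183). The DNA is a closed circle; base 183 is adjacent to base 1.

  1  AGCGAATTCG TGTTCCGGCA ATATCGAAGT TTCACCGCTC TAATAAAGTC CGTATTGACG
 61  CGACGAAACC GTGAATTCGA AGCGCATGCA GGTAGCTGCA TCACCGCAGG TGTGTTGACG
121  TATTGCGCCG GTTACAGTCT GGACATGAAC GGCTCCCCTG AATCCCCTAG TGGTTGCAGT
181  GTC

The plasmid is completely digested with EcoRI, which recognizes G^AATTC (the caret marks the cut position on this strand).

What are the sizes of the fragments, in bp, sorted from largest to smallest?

114, 69 bp

EcoRI sites (GAATTC) start at positions 4, 73.
EcoRI cuts after the first base of each site, so after positions 4, 73.
Circular molecule, 2 cuts → 2 fragments:
  5–73 → 69 bp
  74–183 then 1–4 → 110 + 4 = 114 bp
Sorted largest to smallest: 114, 69 bp.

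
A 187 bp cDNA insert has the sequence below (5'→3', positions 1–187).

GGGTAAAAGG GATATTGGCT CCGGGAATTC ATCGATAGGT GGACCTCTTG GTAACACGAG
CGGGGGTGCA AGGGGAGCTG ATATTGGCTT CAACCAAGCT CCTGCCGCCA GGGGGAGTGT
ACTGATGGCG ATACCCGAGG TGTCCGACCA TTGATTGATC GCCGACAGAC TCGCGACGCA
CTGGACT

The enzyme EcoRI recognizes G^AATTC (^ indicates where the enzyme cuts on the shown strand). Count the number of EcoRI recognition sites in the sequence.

GAATTC occurs starting at position 25.
EcoRI cuts at 1 site.

1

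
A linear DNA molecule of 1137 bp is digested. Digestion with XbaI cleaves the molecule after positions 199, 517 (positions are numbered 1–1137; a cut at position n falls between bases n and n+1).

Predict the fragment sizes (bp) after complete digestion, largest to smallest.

Linear molecule, 2 cuts → 3 fragments:
  199 − 0 = 199 bp
  517 − 199 = 318 bp
  1137 − 517 = 620 bp
Sorted largest to smallest: 620, 318, 199 bp.

620, 318, 199 bp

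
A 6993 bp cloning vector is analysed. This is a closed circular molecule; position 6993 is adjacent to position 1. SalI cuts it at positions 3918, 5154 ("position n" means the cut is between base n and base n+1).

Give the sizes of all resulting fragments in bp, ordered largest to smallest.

5757, 1236 bp

Circular molecule, 2 cuts → 2 fragments:
  5154 − 3918 = 1236 bp
  wrap: 6993 − 5154 + 3918 = 5757 bp
Sorted largest to smallest: 5757, 1236 bp.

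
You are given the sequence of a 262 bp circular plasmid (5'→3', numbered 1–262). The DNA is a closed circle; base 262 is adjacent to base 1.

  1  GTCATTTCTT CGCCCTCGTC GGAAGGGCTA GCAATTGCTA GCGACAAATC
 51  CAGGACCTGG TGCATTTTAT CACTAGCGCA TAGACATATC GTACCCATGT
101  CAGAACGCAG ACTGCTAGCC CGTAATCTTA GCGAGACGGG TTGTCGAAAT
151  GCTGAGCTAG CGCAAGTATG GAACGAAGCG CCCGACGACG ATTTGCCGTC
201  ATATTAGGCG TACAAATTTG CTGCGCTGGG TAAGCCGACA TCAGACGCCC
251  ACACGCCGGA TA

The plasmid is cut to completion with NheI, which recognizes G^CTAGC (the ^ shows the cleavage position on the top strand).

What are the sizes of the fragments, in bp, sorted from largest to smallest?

NheI sites (GCTAGC) start at positions 27, 37, 114, 156.
NheI cuts after the first base of each site, so after positions 27, 37, 114, 156.
Circular molecule, 4 cuts → 4 fragments:
  28–37 → 10 bp
  38–114 → 77 bp
  115–156 → 42 bp
  157–262 then 1–27 → 106 + 27 = 133 bp
Sorted largest to smallest: 133, 77, 42, 10 bp.

133, 77, 42, 10 bp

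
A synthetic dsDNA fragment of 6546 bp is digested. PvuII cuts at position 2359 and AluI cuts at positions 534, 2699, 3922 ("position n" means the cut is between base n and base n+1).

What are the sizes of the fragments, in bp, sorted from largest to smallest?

Combined cut positions (sorted): 534, 2359, 2699, 3922.
Linear molecule, 4 cuts → 5 fragments:
  534 − 0 = 534 bp
  2359 − 534 = 1825 bp
  2699 − 2359 = 340 bp
  3922 − 2699 = 1223 bp
  6546 − 3922 = 2624 bp
Sorted largest to smallest: 2624, 1825, 1223, 534, 340 bp.

2624, 1825, 1223, 534, 340 bp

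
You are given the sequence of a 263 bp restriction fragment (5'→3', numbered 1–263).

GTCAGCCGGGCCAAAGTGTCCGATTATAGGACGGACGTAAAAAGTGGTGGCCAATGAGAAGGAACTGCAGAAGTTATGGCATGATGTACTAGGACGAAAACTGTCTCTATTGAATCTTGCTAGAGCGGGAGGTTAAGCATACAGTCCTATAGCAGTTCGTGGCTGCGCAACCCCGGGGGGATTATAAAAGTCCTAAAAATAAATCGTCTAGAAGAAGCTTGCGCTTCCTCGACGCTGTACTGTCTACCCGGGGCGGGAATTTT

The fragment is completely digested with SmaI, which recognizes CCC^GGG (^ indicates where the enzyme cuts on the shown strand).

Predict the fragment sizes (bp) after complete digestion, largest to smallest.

SmaI sites (CCCGGG) start at positions 172, 247.
SmaI cuts after base 3 of each site, so after positions 174, 249.
Linear molecule, 2 cuts → 3 fragments:
  1–174 → 174 bp
  175–249 → 75 bp
  250–263 → 14 bp
Sorted largest to smallest: 174, 75, 14 bp.

174, 75, 14 bp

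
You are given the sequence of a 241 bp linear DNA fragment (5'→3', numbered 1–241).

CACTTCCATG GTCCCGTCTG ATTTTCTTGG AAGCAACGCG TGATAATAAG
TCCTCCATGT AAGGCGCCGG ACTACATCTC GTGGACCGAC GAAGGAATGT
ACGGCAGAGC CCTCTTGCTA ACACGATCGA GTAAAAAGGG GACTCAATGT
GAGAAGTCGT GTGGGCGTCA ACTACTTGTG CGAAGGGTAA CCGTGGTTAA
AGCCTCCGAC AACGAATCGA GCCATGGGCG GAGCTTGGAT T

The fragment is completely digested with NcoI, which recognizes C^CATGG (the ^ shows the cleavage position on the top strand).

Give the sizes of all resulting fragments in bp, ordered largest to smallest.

NcoI sites (CCATGG) start at positions 6, 222.
NcoI cuts after the first base of each site, so after positions 6, 222.
Linear molecule, 2 cuts → 3 fragments:
  1–6 → 6 bp
  7–222 → 216 bp
  223–241 → 19 bp
Sorted largest to smallest: 216, 19, 6 bp.

216, 19, 6 bp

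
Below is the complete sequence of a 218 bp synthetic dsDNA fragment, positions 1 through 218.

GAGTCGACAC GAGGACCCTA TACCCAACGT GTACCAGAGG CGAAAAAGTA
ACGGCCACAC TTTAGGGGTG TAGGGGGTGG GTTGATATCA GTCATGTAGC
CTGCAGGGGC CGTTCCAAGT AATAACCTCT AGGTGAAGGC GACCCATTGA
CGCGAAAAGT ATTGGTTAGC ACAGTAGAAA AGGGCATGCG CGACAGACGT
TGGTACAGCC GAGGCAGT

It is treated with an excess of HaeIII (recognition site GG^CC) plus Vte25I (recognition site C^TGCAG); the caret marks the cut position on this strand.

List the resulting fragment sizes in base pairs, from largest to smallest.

109, 54, 47, 8 bp

HaeIII sites (GGCC) start at positions 53, 108.
HaeIII cuts after base 2 of each site, so after positions 54, 109.
The Vte25I site (CTGCAG) starts at position 101.
Vte25I cuts after the first base of each site, so after position 101.
Combined cut positions: 54, 101, 109.
Linear molecule, 3 cuts → 4 fragments:
  1–54 → 54 bp
  55–101 → 47 bp
  102–109 → 8 bp
  110–218 → 109 bp
Sorted largest to smallest: 109, 54, 47, 8 bp.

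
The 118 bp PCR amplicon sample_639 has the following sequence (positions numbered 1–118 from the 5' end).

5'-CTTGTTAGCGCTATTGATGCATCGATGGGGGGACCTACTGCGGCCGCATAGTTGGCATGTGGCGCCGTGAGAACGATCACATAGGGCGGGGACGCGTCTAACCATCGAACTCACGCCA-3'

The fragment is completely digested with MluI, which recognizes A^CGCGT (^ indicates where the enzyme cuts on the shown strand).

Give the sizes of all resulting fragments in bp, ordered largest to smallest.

The MluI site (ACGCGT) starts at position 92.
MluI cuts after the first base of each site, so after position 92.
Linear molecule, 1 cut → 2 fragments:
  1–92 → 92 bp
  93–118 → 26 bp
Sorted largest to smallest: 92, 26 bp.

92, 26 bp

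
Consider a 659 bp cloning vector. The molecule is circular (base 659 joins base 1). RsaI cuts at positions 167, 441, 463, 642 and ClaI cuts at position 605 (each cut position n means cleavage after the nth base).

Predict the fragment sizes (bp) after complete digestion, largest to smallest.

Combined cut positions (sorted): 167, 441, 463, 605, 642.
Circular molecule, 5 cuts → 5 fragments:
  441 − 167 = 274 bp
  463 − 441 = 22 bp
  605 − 463 = 142 bp
  642 − 605 = 37 bp
  wrap: 659 − 642 + 167 = 184 bp
Sorted largest to smallest: 274, 184, 142, 37, 22 bp.

274, 184, 142, 37, 22 bp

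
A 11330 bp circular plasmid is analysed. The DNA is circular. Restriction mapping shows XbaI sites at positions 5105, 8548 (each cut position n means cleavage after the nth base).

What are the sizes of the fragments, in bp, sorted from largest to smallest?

7887, 3443 bp

Circular molecule, 2 cuts → 2 fragments:
  8548 − 5105 = 3443 bp
  wrap: 11330 − 8548 + 5105 = 7887 bp
Sorted largest to smallest: 7887, 3443 bp.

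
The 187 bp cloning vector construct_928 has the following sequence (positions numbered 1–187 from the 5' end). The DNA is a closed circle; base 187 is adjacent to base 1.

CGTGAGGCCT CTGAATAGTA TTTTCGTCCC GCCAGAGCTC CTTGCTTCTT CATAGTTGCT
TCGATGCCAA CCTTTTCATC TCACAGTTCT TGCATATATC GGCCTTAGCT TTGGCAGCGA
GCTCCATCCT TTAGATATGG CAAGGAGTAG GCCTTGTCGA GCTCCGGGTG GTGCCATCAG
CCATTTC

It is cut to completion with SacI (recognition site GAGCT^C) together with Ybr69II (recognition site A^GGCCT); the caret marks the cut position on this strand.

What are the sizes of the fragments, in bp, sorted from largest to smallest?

SacI sites (GAGCTC) start at positions 35, 119, 159.
SacI cuts after base 5 of each site (before the last base), so after positions 39, 123, 163.
Ybr69II sites (AGGCCT) start at positions 5, 149.
Ybr69II cuts after the first base of each site, so after positions 5, 149.
Combined cut positions: 5, 39, 123, 149, 163.
Circular molecule, 5 cuts → 5 fragments:
  6–39 → 34 bp
  40–123 → 84 bp
  124–149 → 26 bp
  150–163 → 14 bp
  164–187 then 1–5 → 24 + 5 = 29 bp
Sorted largest to smallest: 84, 34, 29, 26, 14 bp.

84, 34, 29, 26, 14 bp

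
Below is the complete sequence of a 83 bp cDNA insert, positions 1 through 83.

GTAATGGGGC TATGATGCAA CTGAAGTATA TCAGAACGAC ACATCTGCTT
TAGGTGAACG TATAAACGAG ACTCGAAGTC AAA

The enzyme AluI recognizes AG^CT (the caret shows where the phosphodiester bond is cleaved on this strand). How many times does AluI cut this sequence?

No occurrence of AGCT is present in the sequence.
AluI does not cut: 0 sites.

0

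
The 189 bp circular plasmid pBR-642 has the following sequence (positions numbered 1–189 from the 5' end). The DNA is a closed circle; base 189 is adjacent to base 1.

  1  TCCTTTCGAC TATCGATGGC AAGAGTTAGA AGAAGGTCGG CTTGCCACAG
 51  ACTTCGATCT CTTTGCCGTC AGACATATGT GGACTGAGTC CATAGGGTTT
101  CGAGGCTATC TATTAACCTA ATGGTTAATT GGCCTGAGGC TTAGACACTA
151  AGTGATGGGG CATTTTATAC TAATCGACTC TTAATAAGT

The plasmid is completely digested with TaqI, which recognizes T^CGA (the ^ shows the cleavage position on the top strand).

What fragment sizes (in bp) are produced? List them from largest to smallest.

74, 46, 41, 21, 7 bp

TaqI sites (TCGA) start at positions 6, 13, 54, 100, 174.
TaqI cuts after the first base of each site, so after positions 6, 13, 54, 100, 174.
Circular molecule, 5 cuts → 5 fragments:
  7–13 → 7 bp
  14–54 → 41 bp
  55–100 → 46 bp
  101–174 → 74 bp
  175–189 then 1–6 → 15 + 6 = 21 bp
Sorted largest to smallest: 74, 46, 41, 21, 7 bp.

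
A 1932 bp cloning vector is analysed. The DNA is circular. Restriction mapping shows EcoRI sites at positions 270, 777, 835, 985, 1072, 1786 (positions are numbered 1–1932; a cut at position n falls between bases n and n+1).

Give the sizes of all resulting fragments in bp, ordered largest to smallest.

Circular molecule, 6 cuts → 6 fragments:
  777 − 270 = 507 bp
  835 − 777 = 58 bp
  985 − 835 = 150 bp
  1072 − 985 = 87 bp
  1786 − 1072 = 714 bp
  wrap: 1932 − 1786 + 270 = 416 bp
Sorted largest to smallest: 714, 507, 416, 150, 87, 58 bp.

714, 507, 416, 150, 87, 58 bp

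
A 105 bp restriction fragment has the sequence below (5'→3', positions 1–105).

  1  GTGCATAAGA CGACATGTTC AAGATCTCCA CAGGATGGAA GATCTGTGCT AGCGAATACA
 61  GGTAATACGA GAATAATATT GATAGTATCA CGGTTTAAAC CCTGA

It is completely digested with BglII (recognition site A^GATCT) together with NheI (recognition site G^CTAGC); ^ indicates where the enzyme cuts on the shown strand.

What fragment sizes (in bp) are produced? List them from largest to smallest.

BglII sites (AGATCT) start at positions 22, 40.
BglII cuts after the first base of each site, so after positions 22, 40.
The NheI site (GCTAGC) starts at position 48.
NheI cuts after the first base of each site, so after position 48.
Combined cut positions: 22, 40, 48.
Linear molecule, 3 cuts → 4 fragments:
  1–22 → 22 bp
  23–40 → 18 bp
  41–48 → 8 bp
  49–105 → 57 bp
Sorted largest to smallest: 57, 22, 18, 8 bp.

57, 22, 18, 8 bp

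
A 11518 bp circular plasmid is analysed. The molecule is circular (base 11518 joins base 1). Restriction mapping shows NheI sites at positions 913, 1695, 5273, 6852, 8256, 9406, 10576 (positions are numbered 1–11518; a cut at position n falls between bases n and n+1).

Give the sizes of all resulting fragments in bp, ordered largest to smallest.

3578, 1855, 1579, 1404, 1170, 1150, 782 bp

Circular molecule, 7 cuts → 7 fragments:
  1695 − 913 = 782 bp
  5273 − 1695 = 3578 bp
  6852 − 5273 = 1579 bp
  8256 − 6852 = 1404 bp
  9406 − 8256 = 1150 bp
  10576 − 9406 = 1170 bp
  wrap: 11518 − 10576 + 913 = 1855 bp
Sorted largest to smallest: 3578, 1855, 1579, 1404, 1170, 1150, 782 bp.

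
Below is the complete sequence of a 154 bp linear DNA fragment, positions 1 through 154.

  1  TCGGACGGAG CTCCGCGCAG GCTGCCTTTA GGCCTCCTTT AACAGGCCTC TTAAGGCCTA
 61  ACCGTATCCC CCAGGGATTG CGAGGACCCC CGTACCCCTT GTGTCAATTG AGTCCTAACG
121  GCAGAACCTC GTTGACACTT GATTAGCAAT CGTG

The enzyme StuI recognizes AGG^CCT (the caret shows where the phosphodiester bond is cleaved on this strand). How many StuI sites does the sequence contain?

AGGCCT occurs starting at positions 30, 44, 54.
StuI cuts at 3 sites.

3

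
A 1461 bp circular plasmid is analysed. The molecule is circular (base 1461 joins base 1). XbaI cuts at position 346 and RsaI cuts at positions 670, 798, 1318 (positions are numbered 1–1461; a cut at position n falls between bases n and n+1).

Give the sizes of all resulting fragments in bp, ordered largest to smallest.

520, 489, 324, 128 bp

Combined cut positions (sorted): 346, 670, 798, 1318.
Circular molecule, 4 cuts → 4 fragments:
  670 − 346 = 324 bp
  798 − 670 = 128 bp
  1318 − 798 = 520 bp
  wrap: 1461 − 1318 + 346 = 489 bp
Sorted largest to smallest: 520, 489, 324, 128 bp.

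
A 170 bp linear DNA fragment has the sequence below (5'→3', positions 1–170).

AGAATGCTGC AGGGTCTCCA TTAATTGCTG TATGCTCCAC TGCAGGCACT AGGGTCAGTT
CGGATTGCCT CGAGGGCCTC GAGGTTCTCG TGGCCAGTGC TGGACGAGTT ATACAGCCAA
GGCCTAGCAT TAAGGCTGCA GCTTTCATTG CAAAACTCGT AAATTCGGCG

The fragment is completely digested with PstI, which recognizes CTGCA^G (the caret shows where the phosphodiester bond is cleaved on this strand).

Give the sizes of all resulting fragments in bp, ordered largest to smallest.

PstI sites (CTGCAG) start at positions 7, 40, 136.
PstI cuts after base 5 of each site (before the last base), so after positions 11, 44, 140.
Linear molecule, 3 cuts → 4 fragments:
  1–11 → 11 bp
  12–44 → 33 bp
  45–140 → 96 bp
  141–170 → 30 bp
Sorted largest to smallest: 96, 33, 30, 11 bp.

96, 33, 30, 11 bp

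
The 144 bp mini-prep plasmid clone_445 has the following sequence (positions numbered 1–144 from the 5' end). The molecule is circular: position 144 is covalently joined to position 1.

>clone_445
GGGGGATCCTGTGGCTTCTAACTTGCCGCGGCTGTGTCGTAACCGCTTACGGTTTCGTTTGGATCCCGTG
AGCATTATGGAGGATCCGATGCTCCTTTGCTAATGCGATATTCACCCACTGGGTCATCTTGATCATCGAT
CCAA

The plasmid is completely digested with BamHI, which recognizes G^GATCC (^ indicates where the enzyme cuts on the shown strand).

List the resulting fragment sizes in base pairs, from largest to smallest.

BamHI sites (GGATCC) start at positions 4, 61, 82.
BamHI cuts after the first base of each site, so after positions 4, 61, 82.
Circular molecule, 3 cuts → 3 fragments:
  5–61 → 57 bp
  62–82 → 21 bp
  83–144 then 1–4 → 62 + 4 = 66 bp
Sorted largest to smallest: 66, 57, 21 bp.

66, 57, 21 bp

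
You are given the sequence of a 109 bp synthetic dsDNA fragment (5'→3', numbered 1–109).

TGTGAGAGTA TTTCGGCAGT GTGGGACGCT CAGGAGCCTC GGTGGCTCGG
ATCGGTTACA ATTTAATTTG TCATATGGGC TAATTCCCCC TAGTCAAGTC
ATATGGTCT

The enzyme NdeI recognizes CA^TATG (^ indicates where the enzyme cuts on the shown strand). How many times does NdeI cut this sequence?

2

CATATG occurs starting at positions 72, 100.
NdeI cuts at 2 sites.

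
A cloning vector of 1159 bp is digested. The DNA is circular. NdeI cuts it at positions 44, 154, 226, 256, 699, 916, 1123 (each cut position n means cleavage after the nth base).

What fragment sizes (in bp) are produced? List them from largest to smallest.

Circular molecule, 7 cuts → 7 fragments:
  154 − 44 = 110 bp
  226 − 154 = 72 bp
  256 − 226 = 30 bp
  699 − 256 = 443 bp
  916 − 699 = 217 bp
  1123 − 916 = 207 bp
  wrap: 1159 − 1123 + 44 = 80 bp
Sorted largest to smallest: 443, 217, 207, 110, 80, 72, 30 bp.

443, 217, 207, 110, 80, 72, 30 bp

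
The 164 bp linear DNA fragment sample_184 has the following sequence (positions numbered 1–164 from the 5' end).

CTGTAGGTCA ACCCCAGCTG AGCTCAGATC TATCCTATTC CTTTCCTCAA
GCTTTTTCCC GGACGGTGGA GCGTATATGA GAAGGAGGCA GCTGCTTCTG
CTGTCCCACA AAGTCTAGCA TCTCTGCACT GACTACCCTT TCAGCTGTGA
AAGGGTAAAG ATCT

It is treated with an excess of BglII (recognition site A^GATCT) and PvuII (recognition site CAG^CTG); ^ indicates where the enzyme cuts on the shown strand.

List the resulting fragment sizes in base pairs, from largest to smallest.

65, 53, 17, 15, 9, 5 bp

BglII sites (AGATCT) start at positions 26, 159.
BglII cuts after the first base of each site, so after positions 26, 159.
PvuII sites (CAGCTG) start at positions 15, 89, 142.
PvuII cuts after base 3 of each site, so after positions 17, 91, 144.
Combined cut positions: 17, 26, 91, 144, 159.
Linear molecule, 5 cuts → 6 fragments:
  1–17 → 17 bp
  18–26 → 9 bp
  27–91 → 65 bp
  92–144 → 53 bp
  145–159 → 15 bp
  160–164 → 5 bp
Sorted largest to smallest: 65, 53, 17, 15, 9, 5 bp.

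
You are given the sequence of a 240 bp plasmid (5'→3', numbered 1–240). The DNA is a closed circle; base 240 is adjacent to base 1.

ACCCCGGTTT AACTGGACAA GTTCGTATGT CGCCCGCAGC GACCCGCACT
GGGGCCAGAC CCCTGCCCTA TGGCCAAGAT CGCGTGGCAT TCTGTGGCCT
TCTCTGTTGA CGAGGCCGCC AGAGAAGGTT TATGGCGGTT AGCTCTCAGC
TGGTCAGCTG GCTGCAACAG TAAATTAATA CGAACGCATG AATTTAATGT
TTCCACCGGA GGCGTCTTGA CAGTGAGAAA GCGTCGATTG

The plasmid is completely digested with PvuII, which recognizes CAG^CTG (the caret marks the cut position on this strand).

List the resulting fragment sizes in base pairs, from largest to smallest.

PvuII sites (CAGCTG) start at positions 147, 155.
PvuII cuts after base 3 of each site, so after positions 149, 157.
Circular molecule, 2 cuts → 2 fragments:
  150–157 → 8 bp
  158–240 then 1–149 → 83 + 149 = 232 bp
Sorted largest to smallest: 232, 8 bp.

232, 8 bp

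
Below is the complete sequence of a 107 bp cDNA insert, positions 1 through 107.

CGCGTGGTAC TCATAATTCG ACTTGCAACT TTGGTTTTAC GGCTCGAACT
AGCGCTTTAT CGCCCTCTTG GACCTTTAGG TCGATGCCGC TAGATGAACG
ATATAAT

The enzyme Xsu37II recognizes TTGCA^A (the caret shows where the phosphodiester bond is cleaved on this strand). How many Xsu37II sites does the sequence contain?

1

TTGCAA occurs starting at position 23.
Xsu37II cuts at 1 site.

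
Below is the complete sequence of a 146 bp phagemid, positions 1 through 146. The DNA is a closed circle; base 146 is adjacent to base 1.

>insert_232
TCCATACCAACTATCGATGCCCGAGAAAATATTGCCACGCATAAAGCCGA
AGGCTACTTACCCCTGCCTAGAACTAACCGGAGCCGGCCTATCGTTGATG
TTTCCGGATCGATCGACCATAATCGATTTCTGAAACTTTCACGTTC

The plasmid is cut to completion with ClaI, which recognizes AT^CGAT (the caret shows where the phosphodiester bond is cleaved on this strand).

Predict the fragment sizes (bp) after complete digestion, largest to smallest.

95, 37, 14 bp

ClaI sites (ATCGAT) start at positions 13, 108, 122.
ClaI cuts after base 2 of each site, so after positions 14, 109, 123.
Circular molecule, 3 cuts → 3 fragments:
  15–109 → 95 bp
  110–123 → 14 bp
  124–146 then 1–14 → 23 + 14 = 37 bp
Sorted largest to smallest: 95, 37, 14 bp.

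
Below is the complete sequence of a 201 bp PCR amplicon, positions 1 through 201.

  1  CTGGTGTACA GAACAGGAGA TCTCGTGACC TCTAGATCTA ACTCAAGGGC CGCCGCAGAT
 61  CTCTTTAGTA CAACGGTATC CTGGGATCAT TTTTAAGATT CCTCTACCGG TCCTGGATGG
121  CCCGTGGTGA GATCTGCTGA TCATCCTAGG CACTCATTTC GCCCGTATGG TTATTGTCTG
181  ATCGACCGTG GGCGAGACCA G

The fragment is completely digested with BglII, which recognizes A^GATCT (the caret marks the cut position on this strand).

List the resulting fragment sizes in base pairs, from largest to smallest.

BglII sites (AGATCT) start at positions 18, 34, 57, 130.
BglII cuts after the first base of each site, so after positions 18, 34, 57, 130.
Linear molecule, 4 cuts → 5 fragments:
  1–18 → 18 bp
  19–34 → 16 bp
  35–57 → 23 bp
  58–130 → 73 bp
  131–201 → 71 bp
Sorted largest to smallest: 73, 71, 23, 18, 16 bp.

73, 71, 23, 18, 16 bp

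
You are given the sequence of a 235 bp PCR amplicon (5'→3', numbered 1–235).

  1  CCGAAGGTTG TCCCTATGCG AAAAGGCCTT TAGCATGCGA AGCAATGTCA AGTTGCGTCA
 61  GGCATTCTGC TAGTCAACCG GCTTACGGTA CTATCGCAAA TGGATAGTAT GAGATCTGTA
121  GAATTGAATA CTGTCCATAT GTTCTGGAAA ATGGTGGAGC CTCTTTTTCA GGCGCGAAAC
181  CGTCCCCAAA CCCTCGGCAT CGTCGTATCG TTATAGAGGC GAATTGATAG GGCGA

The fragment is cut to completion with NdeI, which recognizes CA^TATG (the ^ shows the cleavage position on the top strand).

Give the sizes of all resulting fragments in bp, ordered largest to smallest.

137, 98 bp

The NdeI site (CATATG) starts at position 136.
NdeI cuts after base 2 of each site, so after position 137.
Linear molecule, 1 cut → 2 fragments:
  1–137 → 137 bp
  138–235 → 98 bp
Sorted largest to smallest: 137, 98 bp.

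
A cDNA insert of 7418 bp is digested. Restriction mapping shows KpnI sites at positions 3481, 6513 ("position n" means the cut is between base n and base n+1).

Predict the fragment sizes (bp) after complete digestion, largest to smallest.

Linear molecule, 2 cuts → 3 fragments:
  3481 − 0 = 3481 bp
  6513 − 3481 = 3032 bp
  7418 − 6513 = 905 bp
Sorted largest to smallest: 3481, 3032, 905 bp.

3481, 3032, 905 bp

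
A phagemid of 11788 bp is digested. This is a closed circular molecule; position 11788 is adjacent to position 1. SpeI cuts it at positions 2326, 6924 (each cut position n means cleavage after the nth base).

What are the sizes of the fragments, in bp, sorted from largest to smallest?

Circular molecule, 2 cuts → 2 fragments:
  6924 − 2326 = 4598 bp
  wrap: 11788 − 6924 + 2326 = 7190 bp
Sorted largest to smallest: 7190, 4598 bp.

7190, 4598 bp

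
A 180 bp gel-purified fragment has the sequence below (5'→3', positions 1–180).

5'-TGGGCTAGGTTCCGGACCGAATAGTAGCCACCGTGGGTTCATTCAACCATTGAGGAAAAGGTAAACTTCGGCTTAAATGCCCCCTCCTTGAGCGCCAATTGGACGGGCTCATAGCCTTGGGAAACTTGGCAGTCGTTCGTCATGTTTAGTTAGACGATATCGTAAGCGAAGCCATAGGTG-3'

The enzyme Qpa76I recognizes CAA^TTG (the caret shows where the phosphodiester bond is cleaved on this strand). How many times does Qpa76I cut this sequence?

1

CAATTG occurs starting at position 96.
Qpa76I cuts at 1 site.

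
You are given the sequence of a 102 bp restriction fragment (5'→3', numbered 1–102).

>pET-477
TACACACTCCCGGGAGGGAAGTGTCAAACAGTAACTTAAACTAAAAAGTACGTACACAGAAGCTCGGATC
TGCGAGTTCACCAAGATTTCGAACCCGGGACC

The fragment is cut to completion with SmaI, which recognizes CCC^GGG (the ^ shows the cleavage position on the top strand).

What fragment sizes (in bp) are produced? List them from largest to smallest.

85, 11, 6 bp

SmaI sites (CCCGGG) start at positions 9, 94.
SmaI cuts after base 3 of each site, so after positions 11, 96.
Linear molecule, 2 cuts → 3 fragments:
  1–11 → 11 bp
  12–96 → 85 bp
  97–102 → 6 bp
Sorted largest to smallest: 85, 11, 6 bp.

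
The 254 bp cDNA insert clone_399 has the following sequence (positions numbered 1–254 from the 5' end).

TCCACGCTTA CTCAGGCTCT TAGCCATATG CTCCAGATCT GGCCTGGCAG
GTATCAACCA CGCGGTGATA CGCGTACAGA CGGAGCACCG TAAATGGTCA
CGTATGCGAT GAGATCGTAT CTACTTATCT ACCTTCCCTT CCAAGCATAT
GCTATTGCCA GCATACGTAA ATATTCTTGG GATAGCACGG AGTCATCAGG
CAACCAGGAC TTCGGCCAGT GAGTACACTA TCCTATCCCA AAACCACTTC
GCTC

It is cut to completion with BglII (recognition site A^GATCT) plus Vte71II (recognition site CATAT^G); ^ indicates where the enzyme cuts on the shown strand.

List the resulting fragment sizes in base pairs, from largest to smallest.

The BglII site (AGATCT) starts at position 35.
BglII cuts after the first base of each site, so after position 35.
Vte71II sites (CATATG) start at positions 25, 146.
Vte71II cuts after base 5 of each site (before the last base), so after positions 29, 150.
Combined cut positions: 29, 35, 150.
Linear molecule, 3 cuts → 4 fragments:
  1–29 → 29 bp
  30–35 → 6 bp
  36–150 → 115 bp
  151–254 → 104 bp
Sorted largest to smallest: 115, 104, 29, 6 bp.

115, 104, 29, 6 bp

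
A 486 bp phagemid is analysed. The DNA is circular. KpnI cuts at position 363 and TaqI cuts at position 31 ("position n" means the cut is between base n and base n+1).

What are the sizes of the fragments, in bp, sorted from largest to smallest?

Combined cut positions (sorted): 31, 363.
Circular molecule, 2 cuts → 2 fragments:
  363 − 31 = 332 bp
  wrap: 486 − 363 + 31 = 154 bp
Sorted largest to smallest: 332, 154 bp.

332, 154 bp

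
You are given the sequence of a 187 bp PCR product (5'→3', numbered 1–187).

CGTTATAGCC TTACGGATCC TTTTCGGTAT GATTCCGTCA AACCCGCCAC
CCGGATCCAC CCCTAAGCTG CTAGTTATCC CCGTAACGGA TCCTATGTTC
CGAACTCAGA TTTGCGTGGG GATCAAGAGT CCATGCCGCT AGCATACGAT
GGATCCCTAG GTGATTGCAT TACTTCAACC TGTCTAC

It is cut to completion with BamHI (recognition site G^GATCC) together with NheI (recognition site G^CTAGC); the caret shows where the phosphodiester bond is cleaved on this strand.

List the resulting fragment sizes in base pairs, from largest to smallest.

BamHI sites (GGATCC) start at positions 15, 53, 88, 151.
BamHI cuts after the first base of each site, so after positions 15, 53, 88, 151.
The NheI site (GCTAGC) starts at position 138.
NheI cuts after the first base of each site, so after position 138.
Combined cut positions: 15, 53, 88, 138, 151.
Linear molecule, 5 cuts → 6 fragments:
  1–15 → 15 bp
  16–53 → 38 bp
  54–88 → 35 bp
  89–138 → 50 bp
  139–151 → 13 bp
  152–187 → 36 bp
Sorted largest to smallest: 50, 38, 36, 35, 15, 13 bp.

50, 38, 36, 35, 15, 13 bp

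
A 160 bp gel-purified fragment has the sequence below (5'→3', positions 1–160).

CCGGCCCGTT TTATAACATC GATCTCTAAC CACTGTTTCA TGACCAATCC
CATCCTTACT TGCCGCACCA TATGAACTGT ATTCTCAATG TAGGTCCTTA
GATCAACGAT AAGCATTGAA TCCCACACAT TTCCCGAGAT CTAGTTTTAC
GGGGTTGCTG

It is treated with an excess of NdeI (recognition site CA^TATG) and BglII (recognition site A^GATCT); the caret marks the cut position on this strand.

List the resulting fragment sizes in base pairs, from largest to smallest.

The NdeI site (CATATG) starts at position 69.
NdeI cuts after base 2 of each site, so after position 70.
The BglII site (AGATCT) starts at position 137.
BglII cuts after the first base of each site, so after position 137.
Combined cut positions: 70, 137.
Linear molecule, 2 cuts → 3 fragments:
  1–70 → 70 bp
  71–137 → 67 bp
  138–160 → 23 bp
Sorted largest to smallest: 70, 67, 23 bp.

70, 67, 23 bp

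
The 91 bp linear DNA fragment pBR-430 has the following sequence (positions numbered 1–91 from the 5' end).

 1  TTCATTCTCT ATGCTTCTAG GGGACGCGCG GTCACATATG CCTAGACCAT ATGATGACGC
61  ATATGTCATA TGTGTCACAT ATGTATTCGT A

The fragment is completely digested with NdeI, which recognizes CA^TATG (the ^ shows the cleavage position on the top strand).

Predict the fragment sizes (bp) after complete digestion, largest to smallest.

NdeI sites (CATATG) start at positions 35, 48, 60, 67, 78.
NdeI cuts after base 2 of each site, so after positions 36, 49, 61, 68, 79.
Linear molecule, 5 cuts → 6 fragments:
  1–36 → 36 bp
  37–49 → 13 bp
  50–61 → 12 bp
  62–68 → 7 bp
  69–79 → 11 bp
  80–91 → 12 bp
Sorted largest to smallest: 36, 13, 12, 12, 11, 7 bp.

36, 13, 12, 12, 11, 7 bp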